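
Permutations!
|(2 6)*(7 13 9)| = |(2 6)(7 13 9)| = 6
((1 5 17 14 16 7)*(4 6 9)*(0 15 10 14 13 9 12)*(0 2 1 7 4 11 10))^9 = [15, 4, 16, 3, 11, 6, 10, 7, 8, 1, 17, 5, 14, 2, 13, 0, 9, 12] = (0 15)(1 4 11 5 6 10 17 12 14 13 2 16 9)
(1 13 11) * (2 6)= (1 13 11)(2 6)= [0, 13, 6, 3, 4, 5, 2, 7, 8, 9, 10, 1, 12, 11]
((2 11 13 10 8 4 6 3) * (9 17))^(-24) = (17) = [0, 1, 2, 3, 4, 5, 6, 7, 8, 9, 10, 11, 12, 13, 14, 15, 16, 17]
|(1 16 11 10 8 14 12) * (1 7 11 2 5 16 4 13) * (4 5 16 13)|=6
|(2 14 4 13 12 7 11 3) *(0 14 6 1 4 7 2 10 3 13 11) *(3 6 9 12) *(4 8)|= |(0 14 7)(1 8 4 11 13 3 10 6)(2 9 12)|= 24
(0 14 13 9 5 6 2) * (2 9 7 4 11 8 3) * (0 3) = [14, 1, 3, 2, 11, 6, 9, 4, 0, 5, 10, 8, 12, 7, 13] = (0 14 13 7 4 11 8)(2 3)(5 6 9)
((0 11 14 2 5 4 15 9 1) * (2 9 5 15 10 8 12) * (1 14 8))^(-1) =(0 1 10 4 5 15 2 12 8 11)(9 14) =[1, 10, 12, 3, 5, 15, 6, 7, 11, 14, 4, 0, 8, 13, 9, 2]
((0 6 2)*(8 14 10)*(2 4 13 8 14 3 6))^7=(0 2)(3 4 8 6 13)(10 14)=[2, 1, 0, 4, 8, 5, 13, 7, 6, 9, 14, 11, 12, 3, 10]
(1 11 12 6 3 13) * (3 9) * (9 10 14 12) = (1 11 9 3 13)(6 10 14 12) = [0, 11, 2, 13, 4, 5, 10, 7, 8, 3, 14, 9, 6, 1, 12]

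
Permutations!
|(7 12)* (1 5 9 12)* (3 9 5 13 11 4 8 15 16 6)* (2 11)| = 13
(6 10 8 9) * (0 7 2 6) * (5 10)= [7, 1, 6, 3, 4, 10, 5, 2, 9, 0, 8]= (0 7 2 6 5 10 8 9)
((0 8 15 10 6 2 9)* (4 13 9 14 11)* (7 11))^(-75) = (0 4 14 10)(2 15 9 11)(6 8 13 7) = [4, 1, 15, 3, 14, 5, 8, 6, 13, 11, 0, 2, 12, 7, 10, 9]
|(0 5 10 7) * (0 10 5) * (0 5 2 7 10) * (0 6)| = 5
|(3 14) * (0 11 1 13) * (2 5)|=|(0 11 1 13)(2 5)(3 14)|=4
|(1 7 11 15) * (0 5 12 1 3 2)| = 9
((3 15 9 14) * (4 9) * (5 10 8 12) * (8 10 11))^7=[0, 1, 2, 4, 14, 12, 6, 7, 11, 3, 10, 5, 8, 13, 15, 9]=(3 4 14 15 9)(5 12 8 11)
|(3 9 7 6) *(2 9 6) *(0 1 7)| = |(0 1 7 2 9)(3 6)| = 10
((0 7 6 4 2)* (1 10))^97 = [6, 10, 7, 3, 0, 5, 2, 4, 8, 9, 1] = (0 6 2 7 4)(1 10)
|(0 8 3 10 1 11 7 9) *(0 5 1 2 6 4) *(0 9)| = |(0 8 3 10 2 6 4 9 5 1 11 7)| = 12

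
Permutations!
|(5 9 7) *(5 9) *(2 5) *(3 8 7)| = |(2 5)(3 8 7 9)| = 4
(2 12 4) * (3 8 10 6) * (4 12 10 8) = (12)(2 10 6 3 4) = [0, 1, 10, 4, 2, 5, 3, 7, 8, 9, 6, 11, 12]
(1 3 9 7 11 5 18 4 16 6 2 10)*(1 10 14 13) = (1 3 9 7 11 5 18 4 16 6 2 14 13) = [0, 3, 14, 9, 16, 18, 2, 11, 8, 7, 10, 5, 12, 1, 13, 15, 6, 17, 4]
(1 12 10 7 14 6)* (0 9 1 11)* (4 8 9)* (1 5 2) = (0 4 8 9 5 2 1 12 10 7 14 6 11) = [4, 12, 1, 3, 8, 2, 11, 14, 9, 5, 7, 0, 10, 13, 6]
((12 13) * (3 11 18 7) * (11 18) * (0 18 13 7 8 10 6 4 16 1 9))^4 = [6, 8, 2, 3, 0, 5, 9, 7, 16, 10, 1, 11, 12, 13, 14, 15, 18, 17, 4] = (0 6 9 10 1 8 16 18 4)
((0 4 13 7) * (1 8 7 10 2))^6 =[8, 10, 13, 3, 7, 5, 6, 1, 2, 9, 4, 11, 12, 0] =(0 8 2 13)(1 10 4 7)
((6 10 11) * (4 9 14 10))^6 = [0, 1, 2, 3, 4, 5, 6, 7, 8, 9, 10, 11, 12, 13, 14] = (14)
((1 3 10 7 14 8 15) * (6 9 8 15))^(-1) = (1 15 14 7 10 3)(6 8 9) = [0, 15, 2, 1, 4, 5, 8, 10, 9, 6, 3, 11, 12, 13, 7, 14]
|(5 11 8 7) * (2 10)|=4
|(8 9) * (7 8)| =|(7 8 9)| =3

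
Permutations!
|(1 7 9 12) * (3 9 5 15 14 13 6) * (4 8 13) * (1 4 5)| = 42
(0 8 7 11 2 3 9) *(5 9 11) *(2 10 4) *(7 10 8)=(0 7 5 9)(2 3 11 8 10 4)=[7, 1, 3, 11, 2, 9, 6, 5, 10, 0, 4, 8]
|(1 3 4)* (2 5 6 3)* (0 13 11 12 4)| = |(0 13 11 12 4 1 2 5 6 3)| = 10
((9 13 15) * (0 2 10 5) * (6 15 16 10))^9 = (16) = [0, 1, 2, 3, 4, 5, 6, 7, 8, 9, 10, 11, 12, 13, 14, 15, 16]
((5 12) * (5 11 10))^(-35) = [0, 1, 2, 3, 4, 12, 6, 7, 8, 9, 5, 10, 11] = (5 12 11 10)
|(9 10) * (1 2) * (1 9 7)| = |(1 2 9 10 7)| = 5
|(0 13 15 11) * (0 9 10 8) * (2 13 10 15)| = 6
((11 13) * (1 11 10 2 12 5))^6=(1 5 12 2 10 13 11)=[0, 5, 10, 3, 4, 12, 6, 7, 8, 9, 13, 1, 2, 11]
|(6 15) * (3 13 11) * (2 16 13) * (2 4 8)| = 14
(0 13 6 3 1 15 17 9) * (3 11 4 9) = (0 13 6 11 4 9)(1 15 17 3) = [13, 15, 2, 1, 9, 5, 11, 7, 8, 0, 10, 4, 12, 6, 14, 17, 16, 3]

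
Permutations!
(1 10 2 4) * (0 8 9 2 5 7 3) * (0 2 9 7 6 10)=(0 8 7 3 2 4 1)(5 6 10)=[8, 0, 4, 2, 1, 6, 10, 3, 7, 9, 5]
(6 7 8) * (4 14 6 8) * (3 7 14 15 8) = (3 7 4 15 8)(6 14) = [0, 1, 2, 7, 15, 5, 14, 4, 3, 9, 10, 11, 12, 13, 6, 8]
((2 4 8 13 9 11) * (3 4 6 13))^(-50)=[0, 1, 2, 4, 8, 5, 6, 7, 3, 9, 10, 11, 12, 13]=(13)(3 4 8)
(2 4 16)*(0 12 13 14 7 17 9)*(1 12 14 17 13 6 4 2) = [14, 12, 2, 3, 16, 5, 4, 13, 8, 0, 10, 11, 6, 17, 7, 15, 1, 9] = (0 14 7 13 17 9)(1 12 6 4 16)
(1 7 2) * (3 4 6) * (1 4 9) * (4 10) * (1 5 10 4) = [0, 7, 4, 9, 6, 10, 3, 2, 8, 5, 1] = (1 7 2 4 6 3 9 5 10)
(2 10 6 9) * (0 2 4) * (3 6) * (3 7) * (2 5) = (0 5 2 10 7 3 6 9 4) = [5, 1, 10, 6, 0, 2, 9, 3, 8, 4, 7]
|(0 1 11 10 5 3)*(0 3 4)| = |(0 1 11 10 5 4)| = 6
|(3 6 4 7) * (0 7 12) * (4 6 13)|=|(0 7 3 13 4 12)|=6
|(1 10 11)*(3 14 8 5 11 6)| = |(1 10 6 3 14 8 5 11)| = 8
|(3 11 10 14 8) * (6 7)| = 10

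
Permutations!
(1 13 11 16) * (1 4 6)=(1 13 11 16 4 6)=[0, 13, 2, 3, 6, 5, 1, 7, 8, 9, 10, 16, 12, 11, 14, 15, 4]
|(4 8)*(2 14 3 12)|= |(2 14 3 12)(4 8)|= 4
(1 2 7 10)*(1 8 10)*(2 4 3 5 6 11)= (1 4 3 5 6 11 2 7)(8 10)= [0, 4, 7, 5, 3, 6, 11, 1, 10, 9, 8, 2]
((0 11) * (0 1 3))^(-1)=(0 3 1 11)=[3, 11, 2, 1, 4, 5, 6, 7, 8, 9, 10, 0]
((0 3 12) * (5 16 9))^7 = (0 3 12)(5 16 9) = [3, 1, 2, 12, 4, 16, 6, 7, 8, 5, 10, 11, 0, 13, 14, 15, 9]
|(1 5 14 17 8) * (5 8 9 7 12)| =6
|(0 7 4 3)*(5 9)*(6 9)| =|(0 7 4 3)(5 6 9)| =12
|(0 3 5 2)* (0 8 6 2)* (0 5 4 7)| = 12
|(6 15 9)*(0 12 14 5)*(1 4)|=|(0 12 14 5)(1 4)(6 15 9)|=12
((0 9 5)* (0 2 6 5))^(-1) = (0 9)(2 5 6) = [9, 1, 5, 3, 4, 6, 2, 7, 8, 0]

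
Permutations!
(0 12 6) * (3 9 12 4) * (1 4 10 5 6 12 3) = (12)(0 10 5 6)(1 4)(3 9) = [10, 4, 2, 9, 1, 6, 0, 7, 8, 3, 5, 11, 12]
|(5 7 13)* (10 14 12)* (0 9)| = 6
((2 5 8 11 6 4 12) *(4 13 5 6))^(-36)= (2 8)(4 13)(5 12)(6 11)= [0, 1, 8, 3, 13, 12, 11, 7, 2, 9, 10, 6, 5, 4]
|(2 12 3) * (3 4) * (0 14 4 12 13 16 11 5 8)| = 10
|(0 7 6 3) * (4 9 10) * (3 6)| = 3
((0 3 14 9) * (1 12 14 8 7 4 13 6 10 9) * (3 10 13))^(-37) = (0 9 10)(1 14 12)(3 4 7 8)(6 13) = [9, 14, 2, 4, 7, 5, 13, 8, 3, 10, 0, 11, 1, 6, 12]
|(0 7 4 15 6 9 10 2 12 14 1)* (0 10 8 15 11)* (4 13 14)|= |(0 7 13 14 1 10 2 12 4 11)(6 9 8 15)|= 20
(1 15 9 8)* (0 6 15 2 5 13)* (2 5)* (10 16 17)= [6, 5, 2, 3, 4, 13, 15, 7, 1, 8, 16, 11, 12, 0, 14, 9, 17, 10]= (0 6 15 9 8 1 5 13)(10 16 17)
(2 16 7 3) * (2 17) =(2 16 7 3 17) =[0, 1, 16, 17, 4, 5, 6, 3, 8, 9, 10, 11, 12, 13, 14, 15, 7, 2]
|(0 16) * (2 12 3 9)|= |(0 16)(2 12 3 9)|= 4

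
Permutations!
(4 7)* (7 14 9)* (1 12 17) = [0, 12, 2, 3, 14, 5, 6, 4, 8, 7, 10, 11, 17, 13, 9, 15, 16, 1] = (1 12 17)(4 14 9 7)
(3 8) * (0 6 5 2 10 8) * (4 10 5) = [6, 1, 5, 0, 10, 2, 4, 7, 3, 9, 8] = (0 6 4 10 8 3)(2 5)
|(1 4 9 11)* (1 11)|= |(11)(1 4 9)|= 3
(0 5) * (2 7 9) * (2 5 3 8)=[3, 1, 7, 8, 4, 0, 6, 9, 2, 5]=(0 3 8 2 7 9 5)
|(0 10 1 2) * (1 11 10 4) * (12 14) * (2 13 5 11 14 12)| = 9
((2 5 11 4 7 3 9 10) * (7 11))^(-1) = (2 10 9 3 7 5)(4 11) = [0, 1, 10, 7, 11, 2, 6, 5, 8, 3, 9, 4]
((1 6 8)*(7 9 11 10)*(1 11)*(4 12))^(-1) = (1 9 7 10 11 8 6)(4 12) = [0, 9, 2, 3, 12, 5, 1, 10, 6, 7, 11, 8, 4]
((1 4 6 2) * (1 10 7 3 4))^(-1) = [0, 1, 6, 7, 3, 5, 4, 10, 8, 9, 2] = (2 6 4 3 7 10)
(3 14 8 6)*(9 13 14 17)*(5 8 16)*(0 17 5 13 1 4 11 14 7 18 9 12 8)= (0 17 12 8 6 3 5)(1 4 11 14 16 13 7 18 9)= [17, 4, 2, 5, 11, 0, 3, 18, 6, 1, 10, 14, 8, 7, 16, 15, 13, 12, 9]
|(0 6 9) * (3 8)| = |(0 6 9)(3 8)| = 6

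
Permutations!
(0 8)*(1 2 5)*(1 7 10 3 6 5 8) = (0 1 2 8)(3 6 5 7 10) = [1, 2, 8, 6, 4, 7, 5, 10, 0, 9, 3]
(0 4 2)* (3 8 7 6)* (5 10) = (0 4 2)(3 8 7 6)(5 10) = [4, 1, 0, 8, 2, 10, 3, 6, 7, 9, 5]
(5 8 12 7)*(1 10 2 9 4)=[0, 10, 9, 3, 1, 8, 6, 5, 12, 4, 2, 11, 7]=(1 10 2 9 4)(5 8 12 7)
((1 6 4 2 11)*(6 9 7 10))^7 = (1 11 2 4 6 10 7 9) = [0, 11, 4, 3, 6, 5, 10, 9, 8, 1, 7, 2]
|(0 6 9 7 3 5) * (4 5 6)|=|(0 4 5)(3 6 9 7)|=12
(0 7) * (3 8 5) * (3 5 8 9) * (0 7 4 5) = (0 4 5)(3 9) = [4, 1, 2, 9, 5, 0, 6, 7, 8, 3]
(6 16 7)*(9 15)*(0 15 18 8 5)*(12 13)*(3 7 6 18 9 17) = (0 15 17 3 7 18 8 5)(6 16)(12 13) = [15, 1, 2, 7, 4, 0, 16, 18, 5, 9, 10, 11, 13, 12, 14, 17, 6, 3, 8]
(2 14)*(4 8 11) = (2 14)(4 8 11) = [0, 1, 14, 3, 8, 5, 6, 7, 11, 9, 10, 4, 12, 13, 2]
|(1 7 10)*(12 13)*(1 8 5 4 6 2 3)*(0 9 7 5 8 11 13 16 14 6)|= 15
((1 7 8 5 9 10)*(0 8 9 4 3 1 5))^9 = (0 8)(1 9 5 3 7 10 4) = [8, 9, 2, 7, 1, 3, 6, 10, 0, 5, 4]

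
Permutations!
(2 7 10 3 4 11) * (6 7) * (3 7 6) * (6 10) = [0, 1, 3, 4, 11, 5, 10, 6, 8, 9, 7, 2] = (2 3 4 11)(6 10 7)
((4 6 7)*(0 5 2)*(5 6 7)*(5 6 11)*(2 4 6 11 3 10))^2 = [10, 1, 3, 2, 6, 7, 5, 11, 8, 9, 0, 4] = (0 10)(2 3)(4 6 5 7 11)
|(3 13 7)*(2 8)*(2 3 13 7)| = |(2 8 3 7 13)| = 5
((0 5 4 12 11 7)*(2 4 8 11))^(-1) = (0 7 11 8 5)(2 12 4) = [7, 1, 12, 3, 2, 0, 6, 11, 5, 9, 10, 8, 4]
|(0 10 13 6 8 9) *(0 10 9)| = 6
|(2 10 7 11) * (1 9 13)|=|(1 9 13)(2 10 7 11)|=12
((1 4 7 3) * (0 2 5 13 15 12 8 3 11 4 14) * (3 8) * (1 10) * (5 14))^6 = (1 10 3 12 15 13 5) = [0, 10, 2, 12, 4, 1, 6, 7, 8, 9, 3, 11, 15, 5, 14, 13]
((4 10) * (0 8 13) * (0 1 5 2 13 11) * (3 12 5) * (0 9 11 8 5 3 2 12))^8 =[0, 13, 1, 3, 4, 5, 6, 7, 8, 9, 10, 11, 12, 2] =(1 13 2)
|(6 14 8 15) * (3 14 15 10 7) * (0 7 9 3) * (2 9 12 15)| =|(0 7)(2 9 3 14 8 10 12 15 6)| =18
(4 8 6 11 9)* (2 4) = (2 4 8 6 11 9) = [0, 1, 4, 3, 8, 5, 11, 7, 6, 2, 10, 9]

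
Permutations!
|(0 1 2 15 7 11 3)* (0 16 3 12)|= 14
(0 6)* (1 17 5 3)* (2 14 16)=(0 6)(1 17 5 3)(2 14 16)=[6, 17, 14, 1, 4, 3, 0, 7, 8, 9, 10, 11, 12, 13, 16, 15, 2, 5]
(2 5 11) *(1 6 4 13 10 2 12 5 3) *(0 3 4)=(0 3 1 6)(2 4 13 10)(5 11 12)=[3, 6, 4, 1, 13, 11, 0, 7, 8, 9, 2, 12, 5, 10]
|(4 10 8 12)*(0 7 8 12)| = |(0 7 8)(4 10 12)| = 3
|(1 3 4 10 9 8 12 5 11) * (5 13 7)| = |(1 3 4 10 9 8 12 13 7 5 11)| = 11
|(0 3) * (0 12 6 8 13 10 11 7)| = 9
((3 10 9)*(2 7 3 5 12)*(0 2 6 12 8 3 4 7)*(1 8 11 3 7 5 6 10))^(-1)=(0 2)(1 3 11 5 4 7 8)(6 9 10 12)=[2, 3, 0, 11, 7, 4, 9, 8, 1, 10, 12, 5, 6]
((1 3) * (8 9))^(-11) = (1 3)(8 9) = [0, 3, 2, 1, 4, 5, 6, 7, 9, 8]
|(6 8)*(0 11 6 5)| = |(0 11 6 8 5)| = 5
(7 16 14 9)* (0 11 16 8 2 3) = (0 11 16 14 9 7 8 2 3) = [11, 1, 3, 0, 4, 5, 6, 8, 2, 7, 10, 16, 12, 13, 9, 15, 14]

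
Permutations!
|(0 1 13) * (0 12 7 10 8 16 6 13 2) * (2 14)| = |(0 1 14 2)(6 13 12 7 10 8 16)| = 28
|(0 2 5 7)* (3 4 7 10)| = 7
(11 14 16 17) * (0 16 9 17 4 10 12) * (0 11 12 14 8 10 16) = (4 16)(8 10 14 9 17 12 11) = [0, 1, 2, 3, 16, 5, 6, 7, 10, 17, 14, 8, 11, 13, 9, 15, 4, 12]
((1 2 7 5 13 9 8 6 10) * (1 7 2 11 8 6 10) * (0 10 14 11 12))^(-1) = (0 12 1 6 9 13 5 7 10)(8 11 14) = [12, 6, 2, 3, 4, 7, 9, 10, 11, 13, 0, 14, 1, 5, 8]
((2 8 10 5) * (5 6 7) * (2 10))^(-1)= (2 8)(5 7 6 10)= [0, 1, 8, 3, 4, 7, 10, 6, 2, 9, 5]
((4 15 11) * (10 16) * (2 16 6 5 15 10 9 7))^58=[0, 1, 9, 3, 15, 10, 4, 16, 8, 2, 11, 5, 12, 13, 14, 6, 7]=(2 9)(4 15 6)(5 10 11)(7 16)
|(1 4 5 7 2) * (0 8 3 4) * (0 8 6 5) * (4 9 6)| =|(0 4)(1 8 3 9 6 5 7 2)| =8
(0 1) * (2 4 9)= (0 1)(2 4 9)= [1, 0, 4, 3, 9, 5, 6, 7, 8, 2]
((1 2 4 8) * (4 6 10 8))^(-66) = (1 8 10 6 2) = [0, 8, 1, 3, 4, 5, 2, 7, 10, 9, 6]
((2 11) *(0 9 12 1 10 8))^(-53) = [9, 10, 11, 3, 4, 5, 6, 7, 0, 12, 8, 2, 1] = (0 9 12 1 10 8)(2 11)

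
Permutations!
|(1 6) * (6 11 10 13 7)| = 6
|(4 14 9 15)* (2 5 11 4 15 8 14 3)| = |(15)(2 5 11 4 3)(8 14 9)| = 15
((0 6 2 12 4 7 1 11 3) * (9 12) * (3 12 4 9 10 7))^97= (0 4 12 1 10 6 3 9 11 7 2)= [4, 10, 0, 9, 12, 5, 3, 2, 8, 11, 6, 7, 1]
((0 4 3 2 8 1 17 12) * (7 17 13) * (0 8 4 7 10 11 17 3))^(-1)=(0 4 2 3 7)(1 8 12 17 11 10 13)=[4, 8, 3, 7, 2, 5, 6, 0, 12, 9, 13, 10, 17, 1, 14, 15, 16, 11]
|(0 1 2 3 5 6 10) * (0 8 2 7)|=|(0 1 7)(2 3 5 6 10 8)|=6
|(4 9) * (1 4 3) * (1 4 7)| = |(1 7)(3 4 9)| = 6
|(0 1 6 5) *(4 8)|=|(0 1 6 5)(4 8)|=4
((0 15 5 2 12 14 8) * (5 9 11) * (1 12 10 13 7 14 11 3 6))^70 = (0 10 1)(2 6 8)(3 14 5)(7 11 9)(12 15 13) = [10, 0, 6, 14, 4, 3, 8, 11, 2, 7, 1, 9, 15, 12, 5, 13]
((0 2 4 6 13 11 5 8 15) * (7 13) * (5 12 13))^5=[5, 1, 8, 3, 15, 4, 0, 2, 6, 9, 10, 13, 11, 12, 14, 7]=(0 5 4 15 7 2 8 6)(11 13 12)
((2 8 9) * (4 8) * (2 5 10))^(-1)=(2 10 5 9 8 4)=[0, 1, 10, 3, 2, 9, 6, 7, 4, 8, 5]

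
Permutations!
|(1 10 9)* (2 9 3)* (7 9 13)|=7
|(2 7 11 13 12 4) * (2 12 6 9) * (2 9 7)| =|(4 12)(6 7 11 13)| =4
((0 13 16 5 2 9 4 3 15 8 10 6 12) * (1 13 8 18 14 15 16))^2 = (0 10 12 8 6)(2 4 16)(3 5 9)(14 18 15) = [10, 1, 4, 5, 16, 9, 0, 7, 6, 3, 12, 11, 8, 13, 18, 14, 2, 17, 15]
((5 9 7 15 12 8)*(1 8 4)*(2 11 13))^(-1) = (1 4 12 15 7 9 5 8)(2 13 11) = [0, 4, 13, 3, 12, 8, 6, 9, 1, 5, 10, 2, 15, 11, 14, 7]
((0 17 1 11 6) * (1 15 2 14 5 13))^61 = (0 17 15 2 14 5 13 1 11 6) = [17, 11, 14, 3, 4, 13, 0, 7, 8, 9, 10, 6, 12, 1, 5, 2, 16, 15]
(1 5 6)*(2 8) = (1 5 6)(2 8) = [0, 5, 8, 3, 4, 6, 1, 7, 2]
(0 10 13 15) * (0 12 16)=(0 10 13 15 12 16)=[10, 1, 2, 3, 4, 5, 6, 7, 8, 9, 13, 11, 16, 15, 14, 12, 0]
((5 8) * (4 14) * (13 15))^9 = [0, 1, 2, 3, 14, 8, 6, 7, 5, 9, 10, 11, 12, 15, 4, 13] = (4 14)(5 8)(13 15)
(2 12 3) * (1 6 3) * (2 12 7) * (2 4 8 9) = (1 6 3 12)(2 7 4 8 9) = [0, 6, 7, 12, 8, 5, 3, 4, 9, 2, 10, 11, 1]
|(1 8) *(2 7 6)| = |(1 8)(2 7 6)| = 6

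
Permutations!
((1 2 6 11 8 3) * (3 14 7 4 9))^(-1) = (1 3 9 4 7 14 8 11 6 2) = [0, 3, 1, 9, 7, 5, 2, 14, 11, 4, 10, 6, 12, 13, 8]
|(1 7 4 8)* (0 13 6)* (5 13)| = |(0 5 13 6)(1 7 4 8)| = 4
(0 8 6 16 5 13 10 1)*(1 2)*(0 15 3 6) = (0 8)(1 15 3 6 16 5 13 10 2) = [8, 15, 1, 6, 4, 13, 16, 7, 0, 9, 2, 11, 12, 10, 14, 3, 5]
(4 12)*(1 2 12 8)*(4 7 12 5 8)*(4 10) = (1 2 5 8)(4 10)(7 12) = [0, 2, 5, 3, 10, 8, 6, 12, 1, 9, 4, 11, 7]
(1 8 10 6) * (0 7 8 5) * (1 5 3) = (0 7 8 10 6 5)(1 3) = [7, 3, 2, 1, 4, 0, 5, 8, 10, 9, 6]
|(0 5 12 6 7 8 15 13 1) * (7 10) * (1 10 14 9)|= |(0 5 12 6 14 9 1)(7 8 15 13 10)|= 35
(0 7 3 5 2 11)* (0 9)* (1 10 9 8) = (0 7 3 5 2 11 8 1 10 9) = [7, 10, 11, 5, 4, 2, 6, 3, 1, 0, 9, 8]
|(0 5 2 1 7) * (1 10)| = 6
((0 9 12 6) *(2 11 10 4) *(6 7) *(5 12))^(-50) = [7, 1, 10, 3, 11, 0, 12, 5, 8, 6, 2, 4, 9] = (0 7 5)(2 10)(4 11)(6 12 9)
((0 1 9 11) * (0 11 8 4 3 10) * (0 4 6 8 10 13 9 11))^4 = (0 1 11)(3 4 10 9 13) = [1, 11, 2, 4, 10, 5, 6, 7, 8, 13, 9, 0, 12, 3]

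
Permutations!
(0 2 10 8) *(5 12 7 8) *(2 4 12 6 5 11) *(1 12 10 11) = (0 4 10 1 12 7 8)(2 11)(5 6) = [4, 12, 11, 3, 10, 6, 5, 8, 0, 9, 1, 2, 7]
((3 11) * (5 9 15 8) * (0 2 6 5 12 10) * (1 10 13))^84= (0 12 5 10 8 6 1 15 2 13 9)= [12, 15, 13, 3, 4, 10, 1, 7, 6, 0, 8, 11, 5, 9, 14, 2]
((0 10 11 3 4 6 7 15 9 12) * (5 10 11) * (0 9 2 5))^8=(0 5 15 6 3)(2 7 4 11 10)=[5, 1, 7, 0, 11, 15, 3, 4, 8, 9, 2, 10, 12, 13, 14, 6]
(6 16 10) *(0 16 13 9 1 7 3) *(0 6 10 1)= (0 16 1 7 3 6 13 9)= [16, 7, 2, 6, 4, 5, 13, 3, 8, 0, 10, 11, 12, 9, 14, 15, 1]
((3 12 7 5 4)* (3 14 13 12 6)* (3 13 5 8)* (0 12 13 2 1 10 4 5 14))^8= [10, 6, 3, 7, 1, 5, 8, 0, 12, 9, 2, 11, 4, 13, 14]= (14)(0 10 2 3 7)(1 6 8 12 4)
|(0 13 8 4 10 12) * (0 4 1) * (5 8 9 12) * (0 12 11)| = |(0 13 9 11)(1 12 4 10 5 8)| = 12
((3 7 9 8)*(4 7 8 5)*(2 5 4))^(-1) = (2 5)(3 8)(4 9 7) = [0, 1, 5, 8, 9, 2, 6, 4, 3, 7]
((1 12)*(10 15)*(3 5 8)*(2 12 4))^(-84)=(15)=[0, 1, 2, 3, 4, 5, 6, 7, 8, 9, 10, 11, 12, 13, 14, 15]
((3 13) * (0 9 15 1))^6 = (0 15)(1 9) = [15, 9, 2, 3, 4, 5, 6, 7, 8, 1, 10, 11, 12, 13, 14, 0]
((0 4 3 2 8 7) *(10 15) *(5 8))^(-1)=[7, 1, 3, 4, 0, 2, 6, 8, 5, 9, 15, 11, 12, 13, 14, 10]=(0 7 8 5 2 3 4)(10 15)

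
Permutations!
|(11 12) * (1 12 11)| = |(1 12)| = 2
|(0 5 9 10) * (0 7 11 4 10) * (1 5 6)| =|(0 6 1 5 9)(4 10 7 11)| =20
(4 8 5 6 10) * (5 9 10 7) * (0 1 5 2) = (0 1 5 6 7 2)(4 8 9 10) = [1, 5, 0, 3, 8, 6, 7, 2, 9, 10, 4]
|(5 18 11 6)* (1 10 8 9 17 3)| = 12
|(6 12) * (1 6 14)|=|(1 6 12 14)|=4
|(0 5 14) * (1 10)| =6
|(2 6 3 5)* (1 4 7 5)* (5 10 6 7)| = |(1 4 5 2 7 10 6 3)| = 8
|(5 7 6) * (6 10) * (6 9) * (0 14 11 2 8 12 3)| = 35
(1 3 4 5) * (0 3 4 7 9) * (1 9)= [3, 4, 2, 7, 5, 9, 6, 1, 8, 0]= (0 3 7 1 4 5 9)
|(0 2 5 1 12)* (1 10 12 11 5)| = 7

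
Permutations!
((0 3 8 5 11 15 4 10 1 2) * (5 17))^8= (0 10 11 8 2 4 5 3 1 15 17)= [10, 15, 4, 1, 5, 3, 6, 7, 2, 9, 11, 8, 12, 13, 14, 17, 16, 0]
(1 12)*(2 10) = [0, 12, 10, 3, 4, 5, 6, 7, 8, 9, 2, 11, 1] = (1 12)(2 10)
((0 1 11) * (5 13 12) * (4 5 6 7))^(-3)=(4 12)(5 6)(7 13)=[0, 1, 2, 3, 12, 6, 5, 13, 8, 9, 10, 11, 4, 7]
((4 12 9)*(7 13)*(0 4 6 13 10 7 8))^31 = (0 9 8 12 13 4 6)(7 10) = [9, 1, 2, 3, 6, 5, 0, 10, 12, 8, 7, 11, 13, 4]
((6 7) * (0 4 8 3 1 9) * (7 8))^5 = (0 3 7 9 8 4 1 6) = [3, 6, 2, 7, 1, 5, 0, 9, 4, 8]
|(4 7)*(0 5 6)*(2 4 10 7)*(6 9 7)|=|(0 5 9 7 10 6)(2 4)|=6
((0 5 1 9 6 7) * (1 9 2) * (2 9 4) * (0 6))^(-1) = [9, 2, 4, 3, 5, 0, 7, 6, 8, 1] = (0 9 1 2 4 5)(6 7)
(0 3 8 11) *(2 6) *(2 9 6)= (0 3 8 11)(6 9)= [3, 1, 2, 8, 4, 5, 9, 7, 11, 6, 10, 0]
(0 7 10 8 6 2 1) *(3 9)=[7, 0, 1, 9, 4, 5, 2, 10, 6, 3, 8]=(0 7 10 8 6 2 1)(3 9)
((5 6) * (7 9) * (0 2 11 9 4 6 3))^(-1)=(0 3 5 6 4 7 9 11 2)=[3, 1, 0, 5, 7, 6, 4, 9, 8, 11, 10, 2]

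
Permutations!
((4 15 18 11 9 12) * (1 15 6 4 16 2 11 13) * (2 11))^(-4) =(18) =[0, 1, 2, 3, 4, 5, 6, 7, 8, 9, 10, 11, 12, 13, 14, 15, 16, 17, 18]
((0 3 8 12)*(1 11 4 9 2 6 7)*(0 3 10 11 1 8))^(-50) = (0 2 3 9 12 4 8 11 7 10 6) = [2, 1, 3, 9, 8, 5, 0, 10, 11, 12, 6, 7, 4]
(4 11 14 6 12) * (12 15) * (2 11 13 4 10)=(2 11 14 6 15 12 10)(4 13)=[0, 1, 11, 3, 13, 5, 15, 7, 8, 9, 2, 14, 10, 4, 6, 12]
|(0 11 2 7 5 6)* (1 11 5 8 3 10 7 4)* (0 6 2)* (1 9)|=28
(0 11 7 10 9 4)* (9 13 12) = (0 11 7 10 13 12 9 4) = [11, 1, 2, 3, 0, 5, 6, 10, 8, 4, 13, 7, 9, 12]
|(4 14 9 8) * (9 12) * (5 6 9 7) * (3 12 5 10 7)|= |(3 12)(4 14 5 6 9 8)(7 10)|= 6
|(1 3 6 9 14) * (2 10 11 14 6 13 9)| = 9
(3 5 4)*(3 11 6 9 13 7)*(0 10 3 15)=[10, 1, 2, 5, 11, 4, 9, 15, 8, 13, 3, 6, 12, 7, 14, 0]=(0 10 3 5 4 11 6 9 13 7 15)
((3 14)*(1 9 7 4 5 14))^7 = (14) = [0, 1, 2, 3, 4, 5, 6, 7, 8, 9, 10, 11, 12, 13, 14]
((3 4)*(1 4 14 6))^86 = (1 4 3 14 6) = [0, 4, 2, 14, 3, 5, 1, 7, 8, 9, 10, 11, 12, 13, 6]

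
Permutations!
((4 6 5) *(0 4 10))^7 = [6, 1, 2, 3, 5, 0, 10, 7, 8, 9, 4] = (0 6 10 4 5)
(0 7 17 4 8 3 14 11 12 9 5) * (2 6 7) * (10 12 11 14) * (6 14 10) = (0 2 14 10 12 9 5)(3 6 7 17 4 8) = [2, 1, 14, 6, 8, 0, 7, 17, 3, 5, 12, 11, 9, 13, 10, 15, 16, 4]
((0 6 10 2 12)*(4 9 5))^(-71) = (0 12 2 10 6)(4 9 5) = [12, 1, 10, 3, 9, 4, 0, 7, 8, 5, 6, 11, 2]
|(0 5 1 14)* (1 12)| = 5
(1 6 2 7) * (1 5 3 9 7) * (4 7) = (1 6 2)(3 9 4 7 5) = [0, 6, 1, 9, 7, 3, 2, 5, 8, 4]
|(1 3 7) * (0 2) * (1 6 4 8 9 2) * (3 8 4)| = 15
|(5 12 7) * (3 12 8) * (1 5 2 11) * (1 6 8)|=14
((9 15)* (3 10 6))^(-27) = (9 15) = [0, 1, 2, 3, 4, 5, 6, 7, 8, 15, 10, 11, 12, 13, 14, 9]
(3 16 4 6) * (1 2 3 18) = (1 2 3 16 4 6 18) = [0, 2, 3, 16, 6, 5, 18, 7, 8, 9, 10, 11, 12, 13, 14, 15, 4, 17, 1]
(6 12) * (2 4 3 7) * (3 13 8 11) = (2 4 13 8 11 3 7)(6 12) = [0, 1, 4, 7, 13, 5, 12, 2, 11, 9, 10, 3, 6, 8]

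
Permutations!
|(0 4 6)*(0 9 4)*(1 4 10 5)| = |(1 4 6 9 10 5)| = 6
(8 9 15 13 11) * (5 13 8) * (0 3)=(0 3)(5 13 11)(8 9 15)=[3, 1, 2, 0, 4, 13, 6, 7, 9, 15, 10, 5, 12, 11, 14, 8]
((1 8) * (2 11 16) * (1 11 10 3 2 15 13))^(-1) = [0, 13, 3, 10, 4, 5, 6, 7, 1, 9, 2, 8, 12, 15, 14, 16, 11] = (1 13 15 16 11 8)(2 3 10)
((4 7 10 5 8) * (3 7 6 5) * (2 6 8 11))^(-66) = (2 5)(6 11) = [0, 1, 5, 3, 4, 2, 11, 7, 8, 9, 10, 6]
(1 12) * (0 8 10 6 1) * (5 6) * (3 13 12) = (0 8 10 5 6 1 3 13 12) = [8, 3, 2, 13, 4, 6, 1, 7, 10, 9, 5, 11, 0, 12]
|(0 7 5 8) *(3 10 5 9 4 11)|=9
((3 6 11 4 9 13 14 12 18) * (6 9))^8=(3 13 12)(4 11 6)(9 14 18)=[0, 1, 2, 13, 11, 5, 4, 7, 8, 14, 10, 6, 3, 12, 18, 15, 16, 17, 9]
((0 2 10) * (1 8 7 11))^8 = (11)(0 10 2) = [10, 1, 0, 3, 4, 5, 6, 7, 8, 9, 2, 11]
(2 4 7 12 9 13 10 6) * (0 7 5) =(0 7 12 9 13 10 6 2 4 5) =[7, 1, 4, 3, 5, 0, 2, 12, 8, 13, 6, 11, 9, 10]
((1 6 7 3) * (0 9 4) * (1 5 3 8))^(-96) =[0, 1, 2, 3, 4, 5, 6, 7, 8, 9] =(9)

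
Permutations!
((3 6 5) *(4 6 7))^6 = (3 7 4 6 5) = [0, 1, 2, 7, 6, 3, 5, 4]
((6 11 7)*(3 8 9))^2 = (3 9 8)(6 7 11) = [0, 1, 2, 9, 4, 5, 7, 11, 3, 8, 10, 6]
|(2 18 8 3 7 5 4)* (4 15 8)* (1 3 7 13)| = 12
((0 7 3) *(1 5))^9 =[0, 5, 2, 3, 4, 1, 6, 7] =(7)(1 5)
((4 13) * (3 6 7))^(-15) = [0, 1, 2, 3, 13, 5, 6, 7, 8, 9, 10, 11, 12, 4] = (4 13)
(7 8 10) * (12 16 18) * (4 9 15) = (4 9 15)(7 8 10)(12 16 18) = [0, 1, 2, 3, 9, 5, 6, 8, 10, 15, 7, 11, 16, 13, 14, 4, 18, 17, 12]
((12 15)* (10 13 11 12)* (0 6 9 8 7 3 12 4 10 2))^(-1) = (0 2 15 12 3 7 8 9 6)(4 11 13 10) = [2, 1, 15, 7, 11, 5, 0, 8, 9, 6, 4, 13, 3, 10, 14, 12]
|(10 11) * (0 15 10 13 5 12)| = |(0 15 10 11 13 5 12)| = 7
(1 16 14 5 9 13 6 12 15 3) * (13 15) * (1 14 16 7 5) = (16)(1 7 5 9 15 3 14)(6 12 13) = [0, 7, 2, 14, 4, 9, 12, 5, 8, 15, 10, 11, 13, 6, 1, 3, 16]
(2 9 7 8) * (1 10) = (1 10)(2 9 7 8) = [0, 10, 9, 3, 4, 5, 6, 8, 2, 7, 1]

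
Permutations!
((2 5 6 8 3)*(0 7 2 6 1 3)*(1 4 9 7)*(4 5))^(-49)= (0 1 3 6 8)(2 7 9 4)= [1, 3, 7, 6, 2, 5, 8, 9, 0, 4]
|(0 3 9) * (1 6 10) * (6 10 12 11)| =|(0 3 9)(1 10)(6 12 11)| =6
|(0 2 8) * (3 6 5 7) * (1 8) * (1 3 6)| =15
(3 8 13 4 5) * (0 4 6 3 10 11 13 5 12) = (0 4 12)(3 8 5 10 11 13 6) = [4, 1, 2, 8, 12, 10, 3, 7, 5, 9, 11, 13, 0, 6]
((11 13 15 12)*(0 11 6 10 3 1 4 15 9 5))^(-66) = (0 5 9 13 11)(1 6 4 10 15 3 12) = [5, 6, 2, 12, 10, 9, 4, 7, 8, 13, 15, 0, 1, 11, 14, 3]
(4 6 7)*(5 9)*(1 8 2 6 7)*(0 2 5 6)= [2, 8, 0, 3, 7, 9, 1, 4, 5, 6]= (0 2)(1 8 5 9 6)(4 7)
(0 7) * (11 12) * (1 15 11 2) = (0 7)(1 15 11 12 2) = [7, 15, 1, 3, 4, 5, 6, 0, 8, 9, 10, 12, 2, 13, 14, 11]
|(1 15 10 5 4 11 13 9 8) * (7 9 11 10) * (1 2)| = 6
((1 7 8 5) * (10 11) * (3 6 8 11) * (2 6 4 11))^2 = (1 2 8)(3 11)(4 10)(5 7 6) = [0, 2, 8, 11, 10, 7, 5, 6, 1, 9, 4, 3]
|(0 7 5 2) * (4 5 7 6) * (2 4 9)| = |(0 6 9 2)(4 5)| = 4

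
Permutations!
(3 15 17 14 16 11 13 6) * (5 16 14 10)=[0, 1, 2, 15, 4, 16, 3, 7, 8, 9, 5, 13, 12, 6, 14, 17, 11, 10]=(3 15 17 10 5 16 11 13 6)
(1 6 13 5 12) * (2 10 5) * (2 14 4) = (1 6 13 14 4 2 10 5 12) = [0, 6, 10, 3, 2, 12, 13, 7, 8, 9, 5, 11, 1, 14, 4]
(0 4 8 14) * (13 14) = (0 4 8 13 14) = [4, 1, 2, 3, 8, 5, 6, 7, 13, 9, 10, 11, 12, 14, 0]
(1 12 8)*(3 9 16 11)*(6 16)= (1 12 8)(3 9 6 16 11)= [0, 12, 2, 9, 4, 5, 16, 7, 1, 6, 10, 3, 8, 13, 14, 15, 11]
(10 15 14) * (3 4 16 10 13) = [0, 1, 2, 4, 16, 5, 6, 7, 8, 9, 15, 11, 12, 3, 13, 14, 10] = (3 4 16 10 15 14 13)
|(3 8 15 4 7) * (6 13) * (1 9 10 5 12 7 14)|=22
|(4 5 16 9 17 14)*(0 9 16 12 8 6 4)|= 20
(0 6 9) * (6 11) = [11, 1, 2, 3, 4, 5, 9, 7, 8, 0, 10, 6] = (0 11 6 9)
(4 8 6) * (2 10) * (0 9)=(0 9)(2 10)(4 8 6)=[9, 1, 10, 3, 8, 5, 4, 7, 6, 0, 2]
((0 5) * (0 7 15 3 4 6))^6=(0 6 4 3 15 7 5)=[6, 1, 2, 15, 3, 0, 4, 5, 8, 9, 10, 11, 12, 13, 14, 7]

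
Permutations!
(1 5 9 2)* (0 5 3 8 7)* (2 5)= (0 2 1 3 8 7)(5 9)= [2, 3, 1, 8, 4, 9, 6, 0, 7, 5]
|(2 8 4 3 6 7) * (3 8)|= 4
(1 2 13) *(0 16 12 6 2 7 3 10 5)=[16, 7, 13, 10, 4, 0, 2, 3, 8, 9, 5, 11, 6, 1, 14, 15, 12]=(0 16 12 6 2 13 1 7 3 10 5)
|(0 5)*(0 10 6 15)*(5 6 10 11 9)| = 3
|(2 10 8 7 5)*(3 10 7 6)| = 12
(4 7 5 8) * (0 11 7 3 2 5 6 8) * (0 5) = (0 11 7 6 8 4 3 2) = [11, 1, 0, 2, 3, 5, 8, 6, 4, 9, 10, 7]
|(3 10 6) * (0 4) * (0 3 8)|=|(0 4 3 10 6 8)|=6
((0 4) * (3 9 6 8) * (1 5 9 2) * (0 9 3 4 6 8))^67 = (0 6)(1 2 3 5)(4 9 8) = [6, 2, 3, 5, 9, 1, 0, 7, 4, 8]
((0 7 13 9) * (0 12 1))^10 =(0 12 13)(1 9 7) =[12, 9, 2, 3, 4, 5, 6, 1, 8, 7, 10, 11, 13, 0]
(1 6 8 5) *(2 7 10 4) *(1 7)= (1 6 8 5 7 10 4 2)= [0, 6, 1, 3, 2, 7, 8, 10, 5, 9, 4]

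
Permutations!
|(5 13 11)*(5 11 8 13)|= |(8 13)|= 2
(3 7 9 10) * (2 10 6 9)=[0, 1, 10, 7, 4, 5, 9, 2, 8, 6, 3]=(2 10 3 7)(6 9)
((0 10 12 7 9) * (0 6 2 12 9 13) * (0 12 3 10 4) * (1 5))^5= [4, 5, 2, 3, 0, 1, 6, 12, 8, 9, 10, 11, 13, 7]= (0 4)(1 5)(7 12 13)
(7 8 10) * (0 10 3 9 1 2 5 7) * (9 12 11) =(0 10)(1 2 5 7 8 3 12 11 9) =[10, 2, 5, 12, 4, 7, 6, 8, 3, 1, 0, 9, 11]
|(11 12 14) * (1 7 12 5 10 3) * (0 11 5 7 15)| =10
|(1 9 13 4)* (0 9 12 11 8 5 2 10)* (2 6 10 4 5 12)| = |(0 9 13 5 6 10)(1 2 4)(8 12 11)| = 6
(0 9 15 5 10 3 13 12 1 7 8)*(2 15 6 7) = [9, 2, 15, 13, 4, 10, 7, 8, 0, 6, 3, 11, 1, 12, 14, 5] = (0 9 6 7 8)(1 2 15 5 10 3 13 12)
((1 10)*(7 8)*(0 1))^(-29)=(0 1 10)(7 8)=[1, 10, 2, 3, 4, 5, 6, 8, 7, 9, 0]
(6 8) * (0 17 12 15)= (0 17 12 15)(6 8)= [17, 1, 2, 3, 4, 5, 8, 7, 6, 9, 10, 11, 15, 13, 14, 0, 16, 12]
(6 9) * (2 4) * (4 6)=(2 6 9 4)=[0, 1, 6, 3, 2, 5, 9, 7, 8, 4]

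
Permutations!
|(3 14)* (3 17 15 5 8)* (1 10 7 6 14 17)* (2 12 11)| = 15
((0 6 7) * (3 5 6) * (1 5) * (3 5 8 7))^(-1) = [7, 3, 2, 6, 4, 0, 5, 8, 1] = (0 7 8 1 3 6 5)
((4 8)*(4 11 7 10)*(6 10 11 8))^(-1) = [0, 1, 2, 3, 10, 5, 4, 11, 8, 9, 6, 7] = (4 10 6)(7 11)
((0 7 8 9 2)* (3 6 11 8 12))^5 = [11, 1, 6, 2, 4, 5, 0, 8, 12, 3, 10, 7, 9] = (0 11 7 8 12 9 3 2 6)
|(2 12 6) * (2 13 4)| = |(2 12 6 13 4)| = 5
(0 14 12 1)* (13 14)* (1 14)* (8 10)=[13, 0, 2, 3, 4, 5, 6, 7, 10, 9, 8, 11, 14, 1, 12]=(0 13 1)(8 10)(12 14)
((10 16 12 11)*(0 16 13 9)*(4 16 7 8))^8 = (0 13 11 16 8)(4 7 9 10 12) = [13, 1, 2, 3, 7, 5, 6, 9, 0, 10, 12, 16, 4, 11, 14, 15, 8]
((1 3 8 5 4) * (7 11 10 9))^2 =(1 8 4 3 5)(7 10)(9 11) =[0, 8, 2, 5, 3, 1, 6, 10, 4, 11, 7, 9]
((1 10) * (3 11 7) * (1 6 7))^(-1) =[0, 11, 2, 7, 4, 5, 10, 6, 8, 9, 1, 3] =(1 11 3 7 6 10)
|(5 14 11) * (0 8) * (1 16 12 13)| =12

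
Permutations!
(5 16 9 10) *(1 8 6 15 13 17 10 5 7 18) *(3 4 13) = [0, 8, 2, 4, 13, 16, 15, 18, 6, 5, 7, 11, 12, 17, 14, 3, 9, 10, 1] = (1 8 6 15 3 4 13 17 10 7 18)(5 16 9)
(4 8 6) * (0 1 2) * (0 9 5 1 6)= [6, 2, 9, 3, 8, 1, 4, 7, 0, 5]= (0 6 4 8)(1 2 9 5)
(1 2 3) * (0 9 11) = (0 9 11)(1 2 3) = [9, 2, 3, 1, 4, 5, 6, 7, 8, 11, 10, 0]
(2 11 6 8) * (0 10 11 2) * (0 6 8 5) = (0 10 11 8 6 5) = [10, 1, 2, 3, 4, 0, 5, 7, 6, 9, 11, 8]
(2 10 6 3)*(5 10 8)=(2 8 5 10 6 3)=[0, 1, 8, 2, 4, 10, 3, 7, 5, 9, 6]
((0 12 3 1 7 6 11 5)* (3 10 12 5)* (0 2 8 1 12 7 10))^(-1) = [12, 8, 5, 11, 4, 0, 7, 10, 2, 9, 1, 6, 3] = (0 12 3 11 6 7 10 1 8 2 5)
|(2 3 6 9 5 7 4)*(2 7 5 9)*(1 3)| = |(9)(1 3 6 2)(4 7)| = 4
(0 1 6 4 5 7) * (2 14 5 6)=(0 1 2 14 5 7)(4 6)=[1, 2, 14, 3, 6, 7, 4, 0, 8, 9, 10, 11, 12, 13, 5]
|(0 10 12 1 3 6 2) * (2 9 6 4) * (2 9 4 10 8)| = 12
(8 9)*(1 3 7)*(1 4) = (1 3 7 4)(8 9) = [0, 3, 2, 7, 1, 5, 6, 4, 9, 8]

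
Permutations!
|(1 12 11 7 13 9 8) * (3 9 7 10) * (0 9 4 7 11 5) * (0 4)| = |(0 9 8 1 12 5 4 7 13 11 10 3)| = 12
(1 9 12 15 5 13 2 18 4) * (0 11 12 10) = (0 11 12 15 5 13 2 18 4 1 9 10) = [11, 9, 18, 3, 1, 13, 6, 7, 8, 10, 0, 12, 15, 2, 14, 5, 16, 17, 4]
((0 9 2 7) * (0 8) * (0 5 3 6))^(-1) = (0 6 3 5 8 7 2 9) = [6, 1, 9, 5, 4, 8, 3, 2, 7, 0]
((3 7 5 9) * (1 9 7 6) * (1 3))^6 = [0, 1, 2, 3, 4, 5, 6, 7, 8, 9] = (9)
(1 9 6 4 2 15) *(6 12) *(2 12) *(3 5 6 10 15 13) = (1 9 2 13 3 5 6 4 12 10 15) = [0, 9, 13, 5, 12, 6, 4, 7, 8, 2, 15, 11, 10, 3, 14, 1]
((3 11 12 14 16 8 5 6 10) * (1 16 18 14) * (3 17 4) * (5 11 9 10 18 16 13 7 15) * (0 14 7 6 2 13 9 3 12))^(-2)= [8, 4, 15, 3, 10, 7, 2, 6, 14, 12, 1, 16, 17, 5, 11, 18, 0, 9, 13]= (0 8 14 11 16)(1 4 10)(2 15 18 13 5 7 6)(9 12 17)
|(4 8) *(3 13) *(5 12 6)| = |(3 13)(4 8)(5 12 6)| = 6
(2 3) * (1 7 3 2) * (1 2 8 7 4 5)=(1 4 5)(2 8 7 3)=[0, 4, 8, 2, 5, 1, 6, 3, 7]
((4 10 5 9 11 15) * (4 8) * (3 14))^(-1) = (3 14)(4 8 15 11 9 5 10) = [0, 1, 2, 14, 8, 10, 6, 7, 15, 5, 4, 9, 12, 13, 3, 11]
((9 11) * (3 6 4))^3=[0, 1, 2, 3, 4, 5, 6, 7, 8, 11, 10, 9]=(9 11)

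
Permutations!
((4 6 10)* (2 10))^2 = (2 4)(6 10) = [0, 1, 4, 3, 2, 5, 10, 7, 8, 9, 6]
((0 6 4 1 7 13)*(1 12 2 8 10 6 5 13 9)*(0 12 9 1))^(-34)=[10, 1, 0, 3, 2, 6, 12, 7, 5, 8, 13, 11, 9, 4]=(0 10 13 4 2)(5 6 12 9 8)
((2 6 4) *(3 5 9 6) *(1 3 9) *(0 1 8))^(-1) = (0 8 5 3 1)(2 4 6 9) = [8, 0, 4, 1, 6, 3, 9, 7, 5, 2]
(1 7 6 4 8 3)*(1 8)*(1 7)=(3 8)(4 7 6)=[0, 1, 2, 8, 7, 5, 4, 6, 3]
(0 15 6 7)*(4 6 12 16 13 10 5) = [15, 1, 2, 3, 6, 4, 7, 0, 8, 9, 5, 11, 16, 10, 14, 12, 13] = (0 15 12 16 13 10 5 4 6 7)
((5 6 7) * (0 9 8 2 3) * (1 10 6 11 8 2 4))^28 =[0, 5, 2, 3, 7, 1, 8, 4, 6, 9, 11, 10] =(1 5)(4 7)(6 8)(10 11)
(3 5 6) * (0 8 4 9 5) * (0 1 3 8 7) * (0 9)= (0 7 9 5 6 8 4)(1 3)= [7, 3, 2, 1, 0, 6, 8, 9, 4, 5]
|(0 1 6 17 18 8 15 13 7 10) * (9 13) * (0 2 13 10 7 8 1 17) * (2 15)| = 15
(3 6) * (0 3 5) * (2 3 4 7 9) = (0 4 7 9 2 3 6 5) = [4, 1, 3, 6, 7, 0, 5, 9, 8, 2]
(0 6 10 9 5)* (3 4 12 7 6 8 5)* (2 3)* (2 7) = [8, 1, 3, 4, 12, 0, 10, 6, 5, 7, 9, 11, 2] = (0 8 5)(2 3 4 12)(6 10 9 7)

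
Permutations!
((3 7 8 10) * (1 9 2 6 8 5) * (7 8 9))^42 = (10) = [0, 1, 2, 3, 4, 5, 6, 7, 8, 9, 10]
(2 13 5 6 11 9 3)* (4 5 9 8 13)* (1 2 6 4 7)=(1 2 7)(3 6 11 8 13 9)(4 5)=[0, 2, 7, 6, 5, 4, 11, 1, 13, 3, 10, 8, 12, 9]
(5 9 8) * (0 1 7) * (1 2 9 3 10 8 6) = [2, 7, 9, 10, 4, 3, 1, 0, 5, 6, 8] = (0 2 9 6 1 7)(3 10 8 5)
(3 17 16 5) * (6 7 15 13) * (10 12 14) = (3 17 16 5)(6 7 15 13)(10 12 14) = [0, 1, 2, 17, 4, 3, 7, 15, 8, 9, 12, 11, 14, 6, 10, 13, 5, 16]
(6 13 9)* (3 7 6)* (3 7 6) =(3 6 13 9 7) =[0, 1, 2, 6, 4, 5, 13, 3, 8, 7, 10, 11, 12, 9]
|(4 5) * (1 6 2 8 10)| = 10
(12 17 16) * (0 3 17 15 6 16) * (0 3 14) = [14, 1, 2, 17, 4, 5, 16, 7, 8, 9, 10, 11, 15, 13, 0, 6, 12, 3] = (0 14)(3 17)(6 16 12 15)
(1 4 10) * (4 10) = (1 10) = [0, 10, 2, 3, 4, 5, 6, 7, 8, 9, 1]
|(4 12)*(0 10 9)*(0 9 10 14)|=|(0 14)(4 12)|=2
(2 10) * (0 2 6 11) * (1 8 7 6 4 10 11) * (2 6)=[6, 8, 11, 3, 10, 5, 1, 2, 7, 9, 4, 0]=(0 6 1 8 7 2 11)(4 10)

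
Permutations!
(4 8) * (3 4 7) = (3 4 8 7) = [0, 1, 2, 4, 8, 5, 6, 3, 7]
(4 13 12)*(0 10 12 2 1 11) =[10, 11, 1, 3, 13, 5, 6, 7, 8, 9, 12, 0, 4, 2] =(0 10 12 4 13 2 1 11)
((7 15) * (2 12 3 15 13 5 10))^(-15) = (2 12 3 15 7 13 5 10) = [0, 1, 12, 15, 4, 10, 6, 13, 8, 9, 2, 11, 3, 5, 14, 7]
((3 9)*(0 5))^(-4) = (9) = [0, 1, 2, 3, 4, 5, 6, 7, 8, 9]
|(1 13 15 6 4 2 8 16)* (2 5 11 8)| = 9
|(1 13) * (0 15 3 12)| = 4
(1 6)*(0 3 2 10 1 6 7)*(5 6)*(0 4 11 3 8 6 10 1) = (0 8 6 5 10)(1 7 4 11 3 2) = [8, 7, 1, 2, 11, 10, 5, 4, 6, 9, 0, 3]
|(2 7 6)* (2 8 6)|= 2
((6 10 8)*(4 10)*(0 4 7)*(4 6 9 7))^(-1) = (0 7 9 8 10 4 6) = [7, 1, 2, 3, 6, 5, 0, 9, 10, 8, 4]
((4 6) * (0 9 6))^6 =(0 6)(4 9) =[6, 1, 2, 3, 9, 5, 0, 7, 8, 4]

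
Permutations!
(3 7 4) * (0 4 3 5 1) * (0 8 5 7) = [4, 8, 2, 0, 7, 1, 6, 3, 5] = (0 4 7 3)(1 8 5)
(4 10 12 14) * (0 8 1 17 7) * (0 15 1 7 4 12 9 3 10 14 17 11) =(0 8 7 15 1 11)(3 10 9)(4 14 12 17) =[8, 11, 2, 10, 14, 5, 6, 15, 7, 3, 9, 0, 17, 13, 12, 1, 16, 4]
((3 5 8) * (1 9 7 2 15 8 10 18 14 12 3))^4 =[0, 15, 9, 14, 4, 12, 6, 1, 2, 8, 3, 11, 18, 13, 10, 7, 16, 17, 5] =(1 15 7)(2 9 8)(3 14 10)(5 12 18)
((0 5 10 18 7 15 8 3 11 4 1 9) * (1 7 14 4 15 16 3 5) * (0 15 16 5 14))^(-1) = (0 18 10 5 7 4 14 8 15 9 1)(3 16 11) = [18, 0, 2, 16, 14, 7, 6, 4, 15, 1, 5, 3, 12, 13, 8, 9, 11, 17, 10]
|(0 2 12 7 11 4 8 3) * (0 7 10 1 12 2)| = |(1 12 10)(3 7 11 4 8)| = 15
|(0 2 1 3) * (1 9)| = 5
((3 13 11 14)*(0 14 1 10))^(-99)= (0 10 1 11 13 3 14)= [10, 11, 2, 14, 4, 5, 6, 7, 8, 9, 1, 13, 12, 3, 0]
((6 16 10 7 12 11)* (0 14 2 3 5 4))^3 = [3, 1, 4, 0, 2, 14, 7, 6, 8, 9, 11, 10, 16, 13, 5, 15, 12] = (0 3)(2 4)(5 14)(6 7)(10 11)(12 16)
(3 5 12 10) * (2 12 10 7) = (2 12 7)(3 5 10) = [0, 1, 12, 5, 4, 10, 6, 2, 8, 9, 3, 11, 7]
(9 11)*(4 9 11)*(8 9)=(11)(4 8 9)=[0, 1, 2, 3, 8, 5, 6, 7, 9, 4, 10, 11]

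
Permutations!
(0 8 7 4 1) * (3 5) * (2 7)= (0 8 2 7 4 1)(3 5)= [8, 0, 7, 5, 1, 3, 6, 4, 2]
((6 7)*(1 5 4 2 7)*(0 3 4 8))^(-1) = [8, 6, 4, 0, 3, 1, 7, 2, 5] = (0 8 5 1 6 7 2 4 3)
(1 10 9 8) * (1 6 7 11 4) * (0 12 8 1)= (0 12 8 6 7 11 4)(1 10 9)= [12, 10, 2, 3, 0, 5, 7, 11, 6, 1, 9, 4, 8]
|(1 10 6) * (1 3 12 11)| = 6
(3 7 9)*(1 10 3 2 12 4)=(1 10 3 7 9 2 12 4)=[0, 10, 12, 7, 1, 5, 6, 9, 8, 2, 3, 11, 4]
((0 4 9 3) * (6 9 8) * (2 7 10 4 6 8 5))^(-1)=[3, 1, 5, 9, 10, 4, 0, 2, 8, 6, 7]=(0 3 9 6)(2 5 4 10 7)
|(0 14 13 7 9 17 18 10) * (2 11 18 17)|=9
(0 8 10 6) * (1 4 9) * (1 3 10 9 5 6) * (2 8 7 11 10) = (0 7 11 10 1 4 5 6)(2 8 9 3) = [7, 4, 8, 2, 5, 6, 0, 11, 9, 3, 1, 10]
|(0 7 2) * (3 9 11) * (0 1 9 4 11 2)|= |(0 7)(1 9 2)(3 4 11)|= 6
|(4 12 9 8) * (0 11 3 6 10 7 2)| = 28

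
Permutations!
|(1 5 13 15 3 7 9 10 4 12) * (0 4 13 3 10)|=|(0 4 12 1 5 3 7 9)(10 13 15)|=24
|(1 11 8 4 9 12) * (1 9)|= |(1 11 8 4)(9 12)|= 4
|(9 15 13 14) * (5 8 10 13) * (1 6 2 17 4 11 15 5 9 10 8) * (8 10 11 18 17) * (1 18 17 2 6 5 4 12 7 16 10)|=55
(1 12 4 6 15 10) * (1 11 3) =[0, 12, 2, 1, 6, 5, 15, 7, 8, 9, 11, 3, 4, 13, 14, 10] =(1 12 4 6 15 10 11 3)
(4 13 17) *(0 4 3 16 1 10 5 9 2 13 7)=(0 4 7)(1 10 5 9 2 13 17 3 16)=[4, 10, 13, 16, 7, 9, 6, 0, 8, 2, 5, 11, 12, 17, 14, 15, 1, 3]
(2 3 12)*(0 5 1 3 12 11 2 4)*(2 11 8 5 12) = [12, 3, 2, 8, 0, 1, 6, 7, 5, 9, 10, 11, 4] = (0 12 4)(1 3 8 5)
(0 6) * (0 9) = (0 6 9) = [6, 1, 2, 3, 4, 5, 9, 7, 8, 0]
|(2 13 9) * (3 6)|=|(2 13 9)(3 6)|=6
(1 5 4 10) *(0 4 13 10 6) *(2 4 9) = (0 9 2 4 6)(1 5 13 10) = [9, 5, 4, 3, 6, 13, 0, 7, 8, 2, 1, 11, 12, 10]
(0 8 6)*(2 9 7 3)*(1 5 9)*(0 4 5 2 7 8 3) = [3, 2, 1, 7, 5, 9, 4, 0, 6, 8] = (0 3 7)(1 2)(4 5 9 8 6)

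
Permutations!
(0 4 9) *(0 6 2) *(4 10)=(0 10 4 9 6 2)=[10, 1, 0, 3, 9, 5, 2, 7, 8, 6, 4]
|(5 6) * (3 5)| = 3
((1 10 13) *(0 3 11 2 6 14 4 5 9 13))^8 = (0 9 6)(1 4 11)(2 10 5)(3 13 14) = [9, 4, 10, 13, 11, 2, 0, 7, 8, 6, 5, 1, 12, 14, 3]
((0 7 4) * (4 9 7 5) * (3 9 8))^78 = [0, 1, 2, 7, 4, 5, 6, 3, 9, 8] = (3 7)(8 9)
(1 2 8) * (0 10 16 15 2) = [10, 0, 8, 3, 4, 5, 6, 7, 1, 9, 16, 11, 12, 13, 14, 2, 15] = (0 10 16 15 2 8 1)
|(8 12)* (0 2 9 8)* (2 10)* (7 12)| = 7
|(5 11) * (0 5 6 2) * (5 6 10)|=3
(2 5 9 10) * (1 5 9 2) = (1 5 2 9 10) = [0, 5, 9, 3, 4, 2, 6, 7, 8, 10, 1]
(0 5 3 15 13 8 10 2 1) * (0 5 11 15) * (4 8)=(0 11 15 13 4 8 10 2 1 5 3)=[11, 5, 1, 0, 8, 3, 6, 7, 10, 9, 2, 15, 12, 4, 14, 13]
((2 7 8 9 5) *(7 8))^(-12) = (9) = [0, 1, 2, 3, 4, 5, 6, 7, 8, 9]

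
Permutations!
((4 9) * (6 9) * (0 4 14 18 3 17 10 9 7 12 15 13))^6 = (18)(0 13 15 12 7 6 4) = [13, 1, 2, 3, 0, 5, 4, 6, 8, 9, 10, 11, 7, 15, 14, 12, 16, 17, 18]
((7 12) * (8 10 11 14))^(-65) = (7 12)(8 14 11 10) = [0, 1, 2, 3, 4, 5, 6, 12, 14, 9, 8, 10, 7, 13, 11]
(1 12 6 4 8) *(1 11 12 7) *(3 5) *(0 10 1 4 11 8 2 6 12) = (12)(0 10 1 7 4 2 6 11)(3 5) = [10, 7, 6, 5, 2, 3, 11, 4, 8, 9, 1, 0, 12]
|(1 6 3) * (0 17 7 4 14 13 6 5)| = |(0 17 7 4 14 13 6 3 1 5)| = 10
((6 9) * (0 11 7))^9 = [0, 1, 2, 3, 4, 5, 9, 7, 8, 6, 10, 11] = (11)(6 9)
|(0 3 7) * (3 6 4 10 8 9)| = 8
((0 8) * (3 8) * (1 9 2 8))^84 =(9) =[0, 1, 2, 3, 4, 5, 6, 7, 8, 9]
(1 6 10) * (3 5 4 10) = (1 6 3 5 4 10) = [0, 6, 2, 5, 10, 4, 3, 7, 8, 9, 1]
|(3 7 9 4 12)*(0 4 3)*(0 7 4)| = |(3 4 12 7 9)| = 5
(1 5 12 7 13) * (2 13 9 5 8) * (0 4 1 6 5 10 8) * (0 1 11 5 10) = (0 4 11 5 12 7 9)(2 13 6 10 8) = [4, 1, 13, 3, 11, 12, 10, 9, 2, 0, 8, 5, 7, 6]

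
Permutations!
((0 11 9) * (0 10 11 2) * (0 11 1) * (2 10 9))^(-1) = (0 1 10)(2 11) = [1, 10, 11, 3, 4, 5, 6, 7, 8, 9, 0, 2]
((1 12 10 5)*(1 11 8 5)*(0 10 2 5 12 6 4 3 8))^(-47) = (0 2 3 1 11 12 4 10 5 8 6) = [2, 11, 3, 1, 10, 8, 0, 7, 6, 9, 5, 12, 4]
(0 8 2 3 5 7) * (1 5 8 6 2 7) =[6, 5, 3, 8, 4, 1, 2, 0, 7] =(0 6 2 3 8 7)(1 5)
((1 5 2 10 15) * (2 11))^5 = (1 15 10 2 11 5) = [0, 15, 11, 3, 4, 1, 6, 7, 8, 9, 2, 5, 12, 13, 14, 10]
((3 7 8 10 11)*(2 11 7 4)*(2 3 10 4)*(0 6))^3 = (0 6)(2 7 3 10 4 11 8) = [6, 1, 7, 10, 11, 5, 0, 3, 2, 9, 4, 8]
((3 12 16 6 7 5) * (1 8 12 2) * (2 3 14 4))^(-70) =(16) =[0, 1, 2, 3, 4, 5, 6, 7, 8, 9, 10, 11, 12, 13, 14, 15, 16]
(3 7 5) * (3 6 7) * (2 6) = [0, 1, 6, 3, 4, 2, 7, 5] = (2 6 7 5)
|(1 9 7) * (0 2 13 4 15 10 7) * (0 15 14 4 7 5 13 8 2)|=|(1 9 15 10 5 13 7)(2 8)(4 14)|=14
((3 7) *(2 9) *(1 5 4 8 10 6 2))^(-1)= (1 9 2 6 10 8 4 5)(3 7)= [0, 9, 6, 7, 5, 1, 10, 3, 4, 2, 8]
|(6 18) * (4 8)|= |(4 8)(6 18)|= 2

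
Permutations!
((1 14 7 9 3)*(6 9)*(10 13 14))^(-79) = (1 10 13 14 7 6 9 3) = [0, 10, 2, 1, 4, 5, 9, 6, 8, 3, 13, 11, 12, 14, 7]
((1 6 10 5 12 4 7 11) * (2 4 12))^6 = [0, 7, 10, 3, 5, 6, 11, 2, 8, 9, 1, 4, 12] = (12)(1 7 2 10)(4 5 6 11)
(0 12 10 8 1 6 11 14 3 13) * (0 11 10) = [12, 6, 2, 13, 4, 5, 10, 7, 1, 9, 8, 14, 0, 11, 3] = (0 12)(1 6 10 8)(3 13 11 14)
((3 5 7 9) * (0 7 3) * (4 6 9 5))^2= [5, 1, 2, 6, 9, 4, 0, 3, 8, 7]= (0 5 4 9 7 3 6)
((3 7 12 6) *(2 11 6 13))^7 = (13) = [0, 1, 2, 3, 4, 5, 6, 7, 8, 9, 10, 11, 12, 13]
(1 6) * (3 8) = [0, 6, 2, 8, 4, 5, 1, 7, 3] = (1 6)(3 8)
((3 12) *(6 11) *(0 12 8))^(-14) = (0 3)(8 12) = [3, 1, 2, 0, 4, 5, 6, 7, 12, 9, 10, 11, 8]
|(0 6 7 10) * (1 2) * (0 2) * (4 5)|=|(0 6 7 10 2 1)(4 5)|=6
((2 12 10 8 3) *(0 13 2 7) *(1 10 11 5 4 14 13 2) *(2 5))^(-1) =(0 7 3 8 10 1 13 14 4 5)(2 11 12) =[7, 13, 11, 8, 5, 0, 6, 3, 10, 9, 1, 12, 2, 14, 4]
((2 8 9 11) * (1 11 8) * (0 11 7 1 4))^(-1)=(0 4 2 11)(1 7)(8 9)=[4, 7, 11, 3, 2, 5, 6, 1, 9, 8, 10, 0]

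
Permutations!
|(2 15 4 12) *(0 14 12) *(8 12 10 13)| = 9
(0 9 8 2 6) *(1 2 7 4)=(0 9 8 7 4 1 2 6)=[9, 2, 6, 3, 1, 5, 0, 4, 7, 8]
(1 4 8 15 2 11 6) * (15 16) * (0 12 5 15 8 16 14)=(0 12 5 15 2 11 6 1 4 16 8 14)=[12, 4, 11, 3, 16, 15, 1, 7, 14, 9, 10, 6, 5, 13, 0, 2, 8]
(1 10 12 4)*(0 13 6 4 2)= (0 13 6 4 1 10 12 2)= [13, 10, 0, 3, 1, 5, 4, 7, 8, 9, 12, 11, 2, 6]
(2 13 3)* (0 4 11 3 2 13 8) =(0 4 11 3 13 2 8) =[4, 1, 8, 13, 11, 5, 6, 7, 0, 9, 10, 3, 12, 2]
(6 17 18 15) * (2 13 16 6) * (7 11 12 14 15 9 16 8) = (2 13 8 7 11 12 14 15)(6 17 18 9 16) = [0, 1, 13, 3, 4, 5, 17, 11, 7, 16, 10, 12, 14, 8, 15, 2, 6, 18, 9]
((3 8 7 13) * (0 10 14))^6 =(14)(3 7)(8 13) =[0, 1, 2, 7, 4, 5, 6, 3, 13, 9, 10, 11, 12, 8, 14]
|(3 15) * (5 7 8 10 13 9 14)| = 14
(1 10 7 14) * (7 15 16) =(1 10 15 16 7 14) =[0, 10, 2, 3, 4, 5, 6, 14, 8, 9, 15, 11, 12, 13, 1, 16, 7]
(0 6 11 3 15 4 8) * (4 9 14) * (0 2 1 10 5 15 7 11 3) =(0 6 3 7 11)(1 10 5 15 9 14 4 8 2) =[6, 10, 1, 7, 8, 15, 3, 11, 2, 14, 5, 0, 12, 13, 4, 9]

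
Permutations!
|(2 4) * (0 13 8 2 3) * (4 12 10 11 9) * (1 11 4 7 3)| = 12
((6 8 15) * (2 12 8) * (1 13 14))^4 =(1 13 14)(2 6 15 8 12) =[0, 13, 6, 3, 4, 5, 15, 7, 12, 9, 10, 11, 2, 14, 1, 8]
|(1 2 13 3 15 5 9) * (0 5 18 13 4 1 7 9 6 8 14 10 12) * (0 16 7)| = |(0 5 6 8 14 10 12 16 7 9)(1 2 4)(3 15 18 13)| = 60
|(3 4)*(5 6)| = 2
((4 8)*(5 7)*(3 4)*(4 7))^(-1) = (3 8 4 5 7) = [0, 1, 2, 8, 5, 7, 6, 3, 4]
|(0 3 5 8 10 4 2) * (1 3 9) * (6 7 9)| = |(0 6 7 9 1 3 5 8 10 4 2)| = 11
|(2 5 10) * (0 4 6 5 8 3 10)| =|(0 4 6 5)(2 8 3 10)| =4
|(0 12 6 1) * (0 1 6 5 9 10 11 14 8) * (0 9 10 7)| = 9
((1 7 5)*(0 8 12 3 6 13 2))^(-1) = (0 2 13 6 3 12 8)(1 5 7) = [2, 5, 13, 12, 4, 7, 3, 1, 0, 9, 10, 11, 8, 6]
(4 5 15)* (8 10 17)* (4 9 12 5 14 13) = (4 14 13)(5 15 9 12)(8 10 17) = [0, 1, 2, 3, 14, 15, 6, 7, 10, 12, 17, 11, 5, 4, 13, 9, 16, 8]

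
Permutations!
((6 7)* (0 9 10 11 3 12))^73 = (0 9 10 11 3 12)(6 7) = [9, 1, 2, 12, 4, 5, 7, 6, 8, 10, 11, 3, 0]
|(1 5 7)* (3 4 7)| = |(1 5 3 4 7)| = 5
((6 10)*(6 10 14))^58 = (14) = [0, 1, 2, 3, 4, 5, 6, 7, 8, 9, 10, 11, 12, 13, 14]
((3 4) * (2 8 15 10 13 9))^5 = (2 9 13 10 15 8)(3 4) = [0, 1, 9, 4, 3, 5, 6, 7, 2, 13, 15, 11, 12, 10, 14, 8]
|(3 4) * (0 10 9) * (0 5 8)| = 10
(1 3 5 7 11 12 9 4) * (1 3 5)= (1 5 7 11 12 9 4 3)= [0, 5, 2, 1, 3, 7, 6, 11, 8, 4, 10, 12, 9]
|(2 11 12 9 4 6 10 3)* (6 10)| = |(2 11 12 9 4 10 3)| = 7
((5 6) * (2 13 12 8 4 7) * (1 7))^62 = (1 4 8 12 13 2 7) = [0, 4, 7, 3, 8, 5, 6, 1, 12, 9, 10, 11, 13, 2]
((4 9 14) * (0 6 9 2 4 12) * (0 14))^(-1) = (0 9 6)(2 4)(12 14) = [9, 1, 4, 3, 2, 5, 0, 7, 8, 6, 10, 11, 14, 13, 12]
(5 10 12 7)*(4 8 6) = (4 8 6)(5 10 12 7) = [0, 1, 2, 3, 8, 10, 4, 5, 6, 9, 12, 11, 7]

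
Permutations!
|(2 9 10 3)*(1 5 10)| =6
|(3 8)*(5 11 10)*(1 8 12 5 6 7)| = |(1 8 3 12 5 11 10 6 7)| = 9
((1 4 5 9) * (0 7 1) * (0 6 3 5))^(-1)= [4, 7, 2, 6, 1, 3, 9, 0, 8, 5]= (0 4 1 7)(3 6 9 5)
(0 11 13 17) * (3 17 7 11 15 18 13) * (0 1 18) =(0 15)(1 18 13 7 11 3 17) =[15, 18, 2, 17, 4, 5, 6, 11, 8, 9, 10, 3, 12, 7, 14, 0, 16, 1, 13]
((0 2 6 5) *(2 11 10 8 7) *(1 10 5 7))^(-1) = (0 5 11)(1 8 10)(2 7 6) = [5, 8, 7, 3, 4, 11, 2, 6, 10, 9, 1, 0]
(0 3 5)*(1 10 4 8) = (0 3 5)(1 10 4 8) = [3, 10, 2, 5, 8, 0, 6, 7, 1, 9, 4]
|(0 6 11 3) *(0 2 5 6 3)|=|(0 3 2 5 6 11)|=6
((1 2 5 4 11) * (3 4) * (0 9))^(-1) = (0 9)(1 11 4 3 5 2) = [9, 11, 1, 5, 3, 2, 6, 7, 8, 0, 10, 4]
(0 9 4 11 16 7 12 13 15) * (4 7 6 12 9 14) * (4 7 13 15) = [14, 1, 2, 3, 11, 5, 12, 9, 8, 13, 10, 16, 15, 4, 7, 0, 6] = (0 14 7 9 13 4 11 16 6 12 15)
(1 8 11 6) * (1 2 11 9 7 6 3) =(1 8 9 7 6 2 11 3) =[0, 8, 11, 1, 4, 5, 2, 6, 9, 7, 10, 3]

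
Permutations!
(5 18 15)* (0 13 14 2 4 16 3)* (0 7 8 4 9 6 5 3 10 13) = [0, 1, 9, 7, 16, 18, 5, 8, 4, 6, 13, 11, 12, 14, 2, 3, 10, 17, 15] = (2 9 6 5 18 15 3 7 8 4 16 10 13 14)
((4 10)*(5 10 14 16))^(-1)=(4 10 5 16 14)=[0, 1, 2, 3, 10, 16, 6, 7, 8, 9, 5, 11, 12, 13, 4, 15, 14]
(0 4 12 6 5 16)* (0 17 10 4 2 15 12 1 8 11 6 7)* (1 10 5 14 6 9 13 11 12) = (0 2 15 1 8 12 7)(4 10)(5 16 17)(6 14)(9 13 11) = [2, 8, 15, 3, 10, 16, 14, 0, 12, 13, 4, 9, 7, 11, 6, 1, 17, 5]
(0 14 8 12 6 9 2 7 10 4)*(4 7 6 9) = (0 14 8 12 9 2 6 4)(7 10) = [14, 1, 6, 3, 0, 5, 4, 10, 12, 2, 7, 11, 9, 13, 8]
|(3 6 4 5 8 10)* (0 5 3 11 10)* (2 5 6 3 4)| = 10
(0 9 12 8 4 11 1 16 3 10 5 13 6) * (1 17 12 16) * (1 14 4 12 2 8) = (0 9 16 3 10 5 13 6)(1 14 4 11 17 2 8 12) = [9, 14, 8, 10, 11, 13, 0, 7, 12, 16, 5, 17, 1, 6, 4, 15, 3, 2]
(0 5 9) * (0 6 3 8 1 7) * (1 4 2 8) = (0 5 9 6 3 1 7)(2 8 4) = [5, 7, 8, 1, 2, 9, 3, 0, 4, 6]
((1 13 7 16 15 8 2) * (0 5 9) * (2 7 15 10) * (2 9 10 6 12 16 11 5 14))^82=(0 10 11 8 13 2)(1 14 9 5 7 15)(6 12 16)=[10, 14, 0, 3, 4, 7, 12, 15, 13, 5, 11, 8, 16, 2, 9, 1, 6]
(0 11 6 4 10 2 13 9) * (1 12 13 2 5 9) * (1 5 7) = [11, 12, 2, 3, 10, 9, 4, 1, 8, 0, 7, 6, 13, 5] = (0 11 6 4 10 7 1 12 13 5 9)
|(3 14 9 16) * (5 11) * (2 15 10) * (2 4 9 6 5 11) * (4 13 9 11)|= 10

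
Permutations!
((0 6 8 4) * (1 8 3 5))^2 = (0 3 1 4 6 5 8) = [3, 4, 2, 1, 6, 8, 5, 7, 0]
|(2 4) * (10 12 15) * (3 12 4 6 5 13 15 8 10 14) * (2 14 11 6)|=|(3 12 8 10 4 14)(5 13 15 11 6)|=30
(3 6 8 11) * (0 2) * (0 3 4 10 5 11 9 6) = [2, 1, 3, 0, 10, 11, 8, 7, 9, 6, 5, 4] = (0 2 3)(4 10 5 11)(6 8 9)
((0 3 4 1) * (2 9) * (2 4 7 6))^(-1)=(0 1 4 9 2 6 7 3)=[1, 4, 6, 0, 9, 5, 7, 3, 8, 2]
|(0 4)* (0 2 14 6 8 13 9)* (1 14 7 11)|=|(0 4 2 7 11 1 14 6 8 13 9)|=11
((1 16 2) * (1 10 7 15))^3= (1 10)(2 15)(7 16)= [0, 10, 15, 3, 4, 5, 6, 16, 8, 9, 1, 11, 12, 13, 14, 2, 7]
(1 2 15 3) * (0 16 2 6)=(0 16 2 15 3 1 6)=[16, 6, 15, 1, 4, 5, 0, 7, 8, 9, 10, 11, 12, 13, 14, 3, 2]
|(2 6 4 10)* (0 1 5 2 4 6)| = 4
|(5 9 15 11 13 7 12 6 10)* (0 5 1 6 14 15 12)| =9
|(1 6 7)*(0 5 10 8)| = |(0 5 10 8)(1 6 7)| = 12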